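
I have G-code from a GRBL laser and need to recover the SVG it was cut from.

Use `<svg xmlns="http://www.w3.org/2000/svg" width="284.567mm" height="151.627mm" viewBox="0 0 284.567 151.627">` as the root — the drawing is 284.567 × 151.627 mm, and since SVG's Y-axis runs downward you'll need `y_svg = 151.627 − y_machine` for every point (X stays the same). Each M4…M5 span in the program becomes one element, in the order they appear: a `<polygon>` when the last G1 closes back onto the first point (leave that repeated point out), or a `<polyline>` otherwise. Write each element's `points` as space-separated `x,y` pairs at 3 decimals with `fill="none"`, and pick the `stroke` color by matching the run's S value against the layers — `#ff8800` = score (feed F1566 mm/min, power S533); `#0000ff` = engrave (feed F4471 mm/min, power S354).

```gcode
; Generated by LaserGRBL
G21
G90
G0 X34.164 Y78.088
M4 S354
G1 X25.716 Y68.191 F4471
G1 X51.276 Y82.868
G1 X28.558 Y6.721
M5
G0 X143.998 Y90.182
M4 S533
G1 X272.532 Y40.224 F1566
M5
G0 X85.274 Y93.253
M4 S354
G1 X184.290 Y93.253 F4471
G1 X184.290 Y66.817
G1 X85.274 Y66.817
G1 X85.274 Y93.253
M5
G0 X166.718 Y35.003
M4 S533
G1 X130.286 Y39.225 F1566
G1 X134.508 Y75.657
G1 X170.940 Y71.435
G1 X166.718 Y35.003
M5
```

Machine Y-up, SVG Y-down with viewBox height 151.627, so y_svg = 151.627 − y_machine; X carries over.

Run 1: the run's S354 means `#0000ff` (engrave). The run is open, so emit a `<polyline>` with points (Y-flipped): 34.164,73.539 25.716,83.436 51.276,68.759 28.558,144.906.

Run 2: power S533 maps to stroke `#ff8800` (score). The run is open, so emit a `<polyline>` with points (Y-flipped): 143.998,61.445 272.532,111.403.

Run 3: power S354 maps to stroke `#0000ff` (engrave). The run returns to its start, so emit a `<polygon>` with points (Y-flipped): 85.274,58.374 184.290,58.374 184.290,84.810 85.274,84.810.

Run 4: S533 ⇒ score layer `#ff8800`. The run returns to its start, so emit a `<polygon>` with points (Y-flipped): 166.718,116.624 130.286,112.402 134.508,75.970 170.940,80.192.

<svg xmlns="http://www.w3.org/2000/svg" width="284.567mm" height="151.627mm" viewBox="0 0 284.567 151.627">
  <polyline points="34.164,73.539 25.716,83.436 51.276,68.759 28.558,144.906" fill="none" stroke="#0000ff"/>
  <polyline points="143.998,61.445 272.532,111.403" fill="none" stroke="#ff8800"/>
  <polygon points="85.274,58.374 184.290,58.374 184.290,84.810 85.274,84.810" fill="none" stroke="#0000ff"/>
  <polygon points="166.718,116.624 130.286,112.402 134.508,75.970 170.940,80.192" fill="none" stroke="#ff8800"/>
</svg>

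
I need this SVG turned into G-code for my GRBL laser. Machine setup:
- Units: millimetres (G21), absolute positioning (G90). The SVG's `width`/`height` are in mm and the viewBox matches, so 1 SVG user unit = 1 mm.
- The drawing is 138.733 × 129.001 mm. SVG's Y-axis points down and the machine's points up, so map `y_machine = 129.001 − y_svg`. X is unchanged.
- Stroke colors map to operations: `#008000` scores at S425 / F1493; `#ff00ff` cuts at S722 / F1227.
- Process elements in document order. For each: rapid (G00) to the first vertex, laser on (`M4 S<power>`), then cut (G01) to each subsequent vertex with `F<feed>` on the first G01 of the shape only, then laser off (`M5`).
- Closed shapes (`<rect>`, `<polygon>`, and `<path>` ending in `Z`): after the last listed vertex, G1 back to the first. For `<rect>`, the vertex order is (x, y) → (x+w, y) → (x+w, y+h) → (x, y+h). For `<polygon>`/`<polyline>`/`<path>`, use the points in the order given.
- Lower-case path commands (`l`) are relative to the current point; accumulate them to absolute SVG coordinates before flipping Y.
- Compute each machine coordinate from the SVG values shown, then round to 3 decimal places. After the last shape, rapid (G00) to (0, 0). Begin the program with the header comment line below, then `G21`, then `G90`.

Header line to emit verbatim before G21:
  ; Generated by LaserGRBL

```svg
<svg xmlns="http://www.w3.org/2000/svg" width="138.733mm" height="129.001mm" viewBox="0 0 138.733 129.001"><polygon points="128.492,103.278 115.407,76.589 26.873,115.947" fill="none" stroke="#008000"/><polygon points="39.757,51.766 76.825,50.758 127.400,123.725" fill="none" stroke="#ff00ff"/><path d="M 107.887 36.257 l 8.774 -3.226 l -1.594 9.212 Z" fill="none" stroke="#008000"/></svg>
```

Since the viewBox matches the mm dimensions, user units are millimetres directly. The only transform is the Y-flip y_m = 129.001 − y_svg.

Shape 1 is a closed polygon drawn with `<polygon>`. Its stroke #008000 means score at S425, F1493. After flipping Y the toolpath is (128.492,25.723) → (115.407,52.412) → (26.873,13.054) → (128.492,25.723), returning to the start.

Shape 2 is a closed polygon drawn with `<polygon>`. Its stroke #ff00ff means cut at S722, F1227. After flipping Y the toolpath is (39.757,77.235) → (76.825,78.243) → (127.400,5.276) → (39.757,77.235), returning to the start.

Shape 3 is a regular polygon drawn with `<path>`. Its stroke #008000 means score at S425, F1493. After flipping Y the toolpath is (107.887,92.744) → (116.661,95.970) → (115.067,86.758) → (107.887,92.744), returning to the start.

; Generated by LaserGRBL
G21
G90
G00 X128.492 Y25.723
M4 S425
G01 X115.407 Y52.412 F1493
G01 X26.873 Y13.054
G01 X128.492 Y25.723
M5
G00 X39.757 Y77.235
M4 S722
G01 X76.825 Y78.243 F1227
G01 X127.400 Y5.276
G01 X39.757 Y77.235
M5
G00 X107.887 Y92.744
M4 S425
G01 X116.661 Y95.970 F1493
G01 X115.067 Y86.758
G01 X107.887 Y92.744
M5
G00 X0.000 Y0.000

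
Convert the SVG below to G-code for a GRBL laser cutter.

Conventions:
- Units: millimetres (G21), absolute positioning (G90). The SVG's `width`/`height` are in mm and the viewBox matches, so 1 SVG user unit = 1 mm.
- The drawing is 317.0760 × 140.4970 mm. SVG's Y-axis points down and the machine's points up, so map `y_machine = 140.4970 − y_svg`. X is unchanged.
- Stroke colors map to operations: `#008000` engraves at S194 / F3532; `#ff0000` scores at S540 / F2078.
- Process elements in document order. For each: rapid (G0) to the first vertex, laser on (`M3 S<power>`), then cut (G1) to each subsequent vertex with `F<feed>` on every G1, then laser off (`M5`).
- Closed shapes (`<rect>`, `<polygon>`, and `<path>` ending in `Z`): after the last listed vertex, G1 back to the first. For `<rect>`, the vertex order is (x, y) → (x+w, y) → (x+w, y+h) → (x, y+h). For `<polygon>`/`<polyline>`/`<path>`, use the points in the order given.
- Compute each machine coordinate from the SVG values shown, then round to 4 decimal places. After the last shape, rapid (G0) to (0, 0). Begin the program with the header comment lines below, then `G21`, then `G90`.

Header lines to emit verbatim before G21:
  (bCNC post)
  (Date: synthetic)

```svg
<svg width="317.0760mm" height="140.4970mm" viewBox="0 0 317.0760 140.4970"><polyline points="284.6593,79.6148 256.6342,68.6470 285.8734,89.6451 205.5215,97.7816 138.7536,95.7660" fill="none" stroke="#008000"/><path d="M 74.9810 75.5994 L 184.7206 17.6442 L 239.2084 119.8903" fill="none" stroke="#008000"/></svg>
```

Since the viewBox matches the mm dimensions, user units are millimetres directly. The only transform is the Y-flip y_m = 140.4970 − y_svg.

Shape 1 is a open polyline drawn with `<polyline>`. Its stroke #008000 means engrave at S194, F3532. After flipping Y the toolpath is (284.6593,60.8822) → (256.6342,71.8500) → (285.8734,50.8519) → (205.5215,42.7154) → (138.7536,44.7310).

Shape 2 is a open polyline drawn with `<path>`. Its stroke #008000 means engrave at S194, F3532. After flipping Y the toolpath is (74.9810,64.8976) → (184.7206,122.8528) → (239.2084,20.6067).

(bCNC post)
(Date: synthetic)
G21
G90
G0 X284.6593 Y60.8822
M3 S194
G1 X256.6342 Y71.8500 F3532
G1 X285.8734 Y50.8519 F3532
G1 X205.5215 Y42.7154 F3532
G1 X138.7536 Y44.7310 F3532
M5
G0 X74.9810 Y64.8976
M3 S194
G1 X184.7206 Y122.8528 F3532
G1 X239.2084 Y20.6067 F3532
M5
G0 X0.0000 Y0.0000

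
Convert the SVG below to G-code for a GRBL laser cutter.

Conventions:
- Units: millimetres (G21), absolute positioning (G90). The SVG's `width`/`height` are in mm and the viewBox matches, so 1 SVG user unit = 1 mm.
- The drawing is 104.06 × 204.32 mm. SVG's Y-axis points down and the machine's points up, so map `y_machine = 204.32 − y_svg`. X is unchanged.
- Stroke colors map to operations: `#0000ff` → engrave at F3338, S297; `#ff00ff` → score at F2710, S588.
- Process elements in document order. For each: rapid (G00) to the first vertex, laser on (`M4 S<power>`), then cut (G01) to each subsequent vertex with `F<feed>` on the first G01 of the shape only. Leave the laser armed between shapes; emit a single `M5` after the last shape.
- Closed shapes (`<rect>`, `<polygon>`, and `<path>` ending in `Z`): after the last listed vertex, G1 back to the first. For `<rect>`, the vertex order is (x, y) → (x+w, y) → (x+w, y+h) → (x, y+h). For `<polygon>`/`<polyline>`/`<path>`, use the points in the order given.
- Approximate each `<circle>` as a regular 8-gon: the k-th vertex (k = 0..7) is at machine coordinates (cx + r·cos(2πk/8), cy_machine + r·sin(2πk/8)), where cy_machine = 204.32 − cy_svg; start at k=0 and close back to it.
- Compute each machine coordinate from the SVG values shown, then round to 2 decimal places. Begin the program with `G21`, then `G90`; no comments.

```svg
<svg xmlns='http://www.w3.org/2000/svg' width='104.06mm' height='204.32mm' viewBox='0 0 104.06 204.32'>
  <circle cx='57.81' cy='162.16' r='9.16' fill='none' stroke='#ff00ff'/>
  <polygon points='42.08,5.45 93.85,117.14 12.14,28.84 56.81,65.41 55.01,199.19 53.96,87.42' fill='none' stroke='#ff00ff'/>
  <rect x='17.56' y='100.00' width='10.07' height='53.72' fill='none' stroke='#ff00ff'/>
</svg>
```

1 u = 1 mm; y_m = 204.32 − y.

[1] `<circle>` circle, #ff00ff→score S588 F2710: (66.97,42.16) → (64.29,48.64) → (57.81,51.32) → (51.33,48.64) → (48.65,42.16) → (51.33,35.68) → (57.81,33.00) → (64.29,35.68) → (66.97,42.16) (closed)

[2] `<polygon>` closed polygon, #ff00ff→score S588 F2710: (42.08,198.87) → (93.85,87.18) → (12.14,175.48) → (56.81,138.91) → (55.01,5.13) → (53.96,116.90) → (42.08,198.87) (closed)

[3] `<rect>` rectangle, #ff00ff→score S588 F2710: (17.56,104.32) → (27.63,104.32) → (27.63,50.60) → (17.56,50.60) → (17.56,104.32) (closed)

G21
G90
G00 X66.97 Y42.16
M4 S588
G01 X64.29 Y48.64 F2710
G01 X57.81 Y51.32
G01 X51.33 Y48.64
G01 X48.65 Y42.16
G01 X51.33 Y35.68
G01 X57.81 Y33.00
G01 X64.29 Y35.68
G01 X66.97 Y42.16
G00 X42.08 Y198.87
M4 S588
G01 X93.85 Y87.18 F2710
G01 X12.14 Y175.48
G01 X56.81 Y138.91
G01 X55.01 Y5.13
G01 X53.96 Y116.90
G01 X42.08 Y198.87
G00 X17.56 Y104.32
M4 S588
G01 X27.63 Y104.32 F2710
G01 X27.63 Y50.60
G01 X17.56 Y50.60
G01 X17.56 Y104.32
M5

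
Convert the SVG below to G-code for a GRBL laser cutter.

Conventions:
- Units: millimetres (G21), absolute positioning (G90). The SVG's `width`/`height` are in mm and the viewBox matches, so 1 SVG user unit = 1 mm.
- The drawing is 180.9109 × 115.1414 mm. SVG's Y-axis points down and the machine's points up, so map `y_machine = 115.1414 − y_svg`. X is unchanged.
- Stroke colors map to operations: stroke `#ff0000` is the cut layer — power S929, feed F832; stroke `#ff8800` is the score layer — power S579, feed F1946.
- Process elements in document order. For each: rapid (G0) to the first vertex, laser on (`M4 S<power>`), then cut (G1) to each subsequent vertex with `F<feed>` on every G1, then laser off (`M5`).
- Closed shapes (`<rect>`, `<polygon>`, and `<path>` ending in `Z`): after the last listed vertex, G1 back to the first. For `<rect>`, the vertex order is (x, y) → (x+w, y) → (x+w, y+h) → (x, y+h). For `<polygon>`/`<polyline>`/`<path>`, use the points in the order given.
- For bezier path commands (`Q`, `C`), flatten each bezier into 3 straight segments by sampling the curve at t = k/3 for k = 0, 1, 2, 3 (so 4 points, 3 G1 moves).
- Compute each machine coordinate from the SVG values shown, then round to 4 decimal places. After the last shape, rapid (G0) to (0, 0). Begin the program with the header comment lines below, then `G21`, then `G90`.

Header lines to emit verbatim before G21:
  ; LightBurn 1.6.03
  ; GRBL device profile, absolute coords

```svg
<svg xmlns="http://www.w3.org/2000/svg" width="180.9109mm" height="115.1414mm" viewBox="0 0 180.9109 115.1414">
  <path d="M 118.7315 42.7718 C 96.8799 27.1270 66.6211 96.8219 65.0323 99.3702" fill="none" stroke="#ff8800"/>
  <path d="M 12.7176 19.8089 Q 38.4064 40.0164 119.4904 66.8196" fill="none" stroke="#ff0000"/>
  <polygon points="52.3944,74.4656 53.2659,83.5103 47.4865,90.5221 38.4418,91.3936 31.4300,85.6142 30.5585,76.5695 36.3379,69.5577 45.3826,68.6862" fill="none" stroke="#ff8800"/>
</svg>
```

; LightBurn 1.6.03
; GRBL device profile, absolute coords
G21
G90
G0 X118.7315 Y72.3696
M4 S579
G1 X95.4507 Y65.2155 F1946
G1 X74.8045 Y35.0541 F1946
G1 X65.0323 Y15.7712 F1946
M5
G0 X12.7176 Y95.3325
M4 S929
G1 X35.9985 Y81.1280 F832
G1 X71.5894 Y65.4577 F832
G1 X119.4904 Y48.3218 F832
M5
G0 X52.3944 Y40.6758
M4 S579
G1 X53.2659 Y31.6311 F1946
G1 X47.4865 Y24.6193 F1946
G1 X38.4418 Y23.7478 F1946
G1 X31.4300 Y29.5272 F1946
G1 X30.5585 Y38.5719 F1946
G1 X36.3379 Y45.5837 F1946
G1 X45.3826 Y46.4552 F1946
G1 X52.3944 Y40.6758 F1946
M5
G0 X0.0000 Y0.0000

viewBox `0 0 180.9109 115.1414` with mm width/height → 1 unit = 1 mm. Flip: y_m = 115.1414 − y_svg.

**Shape 1** — `<path>` cubic bezier, stroke `#ff8800` → score (S579, F1946). Control points (SVG): P0=(118.7315,42.7718), P1=(96.8799,27.1270), P2=(66.6211,96.8219), P3=(65.0323,99.3702); sampled at t=k/3. Machine vertices: (118.7315,72.3696) → (95.4507,65.2155) → (74.8045,35.0541) → (65.0323,15.7712). Open path.

**Shape 2** — `<path>` quadratic bezier, stroke `#ff0000` → cut (S929, F832). Control points (SVG): P0=(12.7176,19.8089), P1=(38.4064,40.0164), P2=(119.4904,66.8196); sampled at t=k/3. Machine vertices: (12.7176,95.3325) → (35.9985,81.1280) → (71.5894,65.4577) → (119.4904,48.3218). Open path.

**Shape 3** — `<polygon>` regular polygon, stroke `#ff8800` → score (S579, F1946). Machine vertices: (52.3944,40.6758) → (53.2659,31.6311) → (47.4865,24.6193) → (38.4418,23.7478) → (31.4300,29.5272) → (30.5585,38.5719) → (36.3379,45.5837) → (45.3826,46.4552) → (52.3944,40.6758). Closed: final G1 returns to the first vertex.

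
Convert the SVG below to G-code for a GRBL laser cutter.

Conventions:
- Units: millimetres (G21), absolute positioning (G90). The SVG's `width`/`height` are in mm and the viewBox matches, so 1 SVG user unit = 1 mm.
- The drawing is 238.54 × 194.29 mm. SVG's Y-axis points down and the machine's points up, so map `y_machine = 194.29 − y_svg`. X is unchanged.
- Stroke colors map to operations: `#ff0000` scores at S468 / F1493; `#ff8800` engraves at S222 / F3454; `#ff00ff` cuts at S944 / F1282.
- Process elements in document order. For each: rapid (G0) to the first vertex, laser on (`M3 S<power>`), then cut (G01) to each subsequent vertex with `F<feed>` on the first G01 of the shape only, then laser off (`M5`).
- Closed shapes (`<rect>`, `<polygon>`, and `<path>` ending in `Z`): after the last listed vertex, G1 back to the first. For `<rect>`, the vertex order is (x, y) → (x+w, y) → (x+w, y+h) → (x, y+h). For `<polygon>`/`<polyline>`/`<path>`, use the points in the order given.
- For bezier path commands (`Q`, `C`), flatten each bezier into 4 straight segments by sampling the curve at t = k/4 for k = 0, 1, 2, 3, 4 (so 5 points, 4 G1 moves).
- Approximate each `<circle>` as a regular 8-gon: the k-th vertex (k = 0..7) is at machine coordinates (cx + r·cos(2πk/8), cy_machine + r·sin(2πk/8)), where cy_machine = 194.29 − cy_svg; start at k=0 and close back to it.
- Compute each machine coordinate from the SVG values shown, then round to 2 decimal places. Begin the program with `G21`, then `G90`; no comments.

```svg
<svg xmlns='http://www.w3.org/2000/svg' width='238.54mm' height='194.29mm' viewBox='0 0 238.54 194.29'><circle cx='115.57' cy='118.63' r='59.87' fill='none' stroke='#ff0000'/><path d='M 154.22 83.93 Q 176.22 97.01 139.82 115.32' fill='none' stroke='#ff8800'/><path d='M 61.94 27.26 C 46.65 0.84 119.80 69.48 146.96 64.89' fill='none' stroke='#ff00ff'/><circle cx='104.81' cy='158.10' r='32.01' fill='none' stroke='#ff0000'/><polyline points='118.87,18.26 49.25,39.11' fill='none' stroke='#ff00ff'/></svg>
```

1 u = 1 mm; y_m = 194.29 − y.

[1] `<circle>` circle, #ff0000→score S468 F1493: (175.44,75.66) → (157.90,117.99) → (115.57,135.53) → (73.24,117.99) → (55.70,75.66) → (73.24,33.33) → (115.57,15.79) → (157.90,33.33) → (175.44,75.66) (closed)

[2] `<path>` quadratic bezier, #ff8800→engrave S222 F3454: (154.22,110.36) → (161.57,103.49) → (161.62,95.97) → (154.37,87.80) → (139.82,78.97)

[3] `<path>` cubic bezier, #ff00ff→cut S944 F1282: (61.94,167.03) → (64.95,171.65) → (88.53,156.40) → (120.07,137.06) → (146.96,129.40)

[4] `<circle>` circle, #ff0000→score S468 F1493: (136.82,36.19) → (127.44,58.82) → (104.81,68.20) → (82.18,58.82) → (72.80,36.19) → (82.18,13.56) → (104.81,4.18) → (127.44,13.56) → (136.82,36.19) (closed)

[5] `<polyline>` line segment, #ff00ff→cut S944 F1282: (118.87,176.03) → (49.25,155.18)

G21
G90
G0 X175.44 Y75.66
M3 S468
G01 X157.90 Y117.99 F1493
G01 X115.57 Y135.53
G01 X73.24 Y117.99
G01 X55.70 Y75.66
G01 X73.24 Y33.33
G01 X115.57 Y15.79
G01 X157.90 Y33.33
G01 X175.44 Y75.66
M5
G0 X154.22 Y110.36
M3 S222
G01 X161.57 Y103.49 F3454
G01 X161.62 Y95.97
G01 X154.37 Y87.80
G01 X139.82 Y78.97
M5
G0 X61.94 Y167.03
M3 S944
G01 X64.95 Y171.65 F1282
G01 X88.53 Y156.40
G01 X120.07 Y137.06
G01 X146.96 Y129.40
M5
G0 X136.82 Y36.19
M3 S468
G01 X127.44 Y58.82 F1493
G01 X104.81 Y68.20
G01 X82.18 Y58.82
G01 X72.80 Y36.19
G01 X82.18 Y13.56
G01 X104.81 Y4.18
G01 X127.44 Y13.56
G01 X136.82 Y36.19
M5
G0 X118.87 Y176.03
M3 S944
G01 X49.25 Y155.18 F1282
M5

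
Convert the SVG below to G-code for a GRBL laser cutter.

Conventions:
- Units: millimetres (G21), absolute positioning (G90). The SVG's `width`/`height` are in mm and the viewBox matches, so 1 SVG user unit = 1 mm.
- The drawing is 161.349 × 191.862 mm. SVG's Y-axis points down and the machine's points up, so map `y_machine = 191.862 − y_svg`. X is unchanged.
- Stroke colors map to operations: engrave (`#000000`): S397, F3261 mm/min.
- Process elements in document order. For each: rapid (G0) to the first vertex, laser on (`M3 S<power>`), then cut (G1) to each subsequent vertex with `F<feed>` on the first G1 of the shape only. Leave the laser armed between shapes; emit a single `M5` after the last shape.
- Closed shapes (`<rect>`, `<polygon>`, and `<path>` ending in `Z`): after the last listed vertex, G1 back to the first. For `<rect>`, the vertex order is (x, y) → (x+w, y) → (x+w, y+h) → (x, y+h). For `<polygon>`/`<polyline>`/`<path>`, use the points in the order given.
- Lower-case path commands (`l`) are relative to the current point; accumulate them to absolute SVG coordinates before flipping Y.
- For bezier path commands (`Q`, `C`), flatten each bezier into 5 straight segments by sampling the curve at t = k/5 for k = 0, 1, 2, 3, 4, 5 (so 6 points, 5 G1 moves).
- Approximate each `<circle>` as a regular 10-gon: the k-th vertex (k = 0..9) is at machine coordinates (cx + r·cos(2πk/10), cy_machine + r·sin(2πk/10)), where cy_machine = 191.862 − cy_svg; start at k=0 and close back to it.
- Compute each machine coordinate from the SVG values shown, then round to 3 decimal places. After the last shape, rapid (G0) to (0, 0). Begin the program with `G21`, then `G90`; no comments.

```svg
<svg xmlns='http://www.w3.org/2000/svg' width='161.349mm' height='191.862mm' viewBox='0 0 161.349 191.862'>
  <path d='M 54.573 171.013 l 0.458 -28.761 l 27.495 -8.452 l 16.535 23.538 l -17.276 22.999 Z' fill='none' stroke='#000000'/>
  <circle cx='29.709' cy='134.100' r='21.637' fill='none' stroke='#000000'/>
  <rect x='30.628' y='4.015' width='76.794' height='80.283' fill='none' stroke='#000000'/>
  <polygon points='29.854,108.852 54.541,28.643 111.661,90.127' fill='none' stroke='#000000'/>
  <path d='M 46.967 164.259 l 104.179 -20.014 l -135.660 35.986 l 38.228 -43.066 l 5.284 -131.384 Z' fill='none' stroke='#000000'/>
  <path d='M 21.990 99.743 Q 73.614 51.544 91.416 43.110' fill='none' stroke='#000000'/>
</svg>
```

viewBox `0 0 161.349 191.862` with mm width/height → 1 unit = 1 mm. Flip: y_m = 191.862 − y_svg.

**Shape 1** — `<path>` regular polygon, stroke `#000000` → engrave (S397, F3261). Machine vertices: (54.573,20.849) → (55.031,49.610) → (82.526,58.062) → (99.061,34.524) → (81.785,11.525) → (54.573,20.849). Closed: final G1 returns to the first vertex.

**Shape 2** — `<circle>` circle, stroke `#000000` → engrave (S397, F3261). Machine vertices: (51.346,57.762) → (47.214,70.480) → (36.395,78.340) → (23.023,78.340) → (12.204,70.480) → (8.072,57.762) → (12.204,45.044) → (23.023,37.184) → (36.395,37.184) → (47.214,45.044) → (51.346,57.762). Closed: final G1 returns to the first vertex.

**Shape 3** — `<rect>` rectangle, stroke `#000000` → engrave (S397, F3261). Machine vertices: (30.628,187.847) → (107.422,187.847) → (107.422,107.564) → (30.628,107.564) → (30.628,187.847). Closed: final G1 returns to the first vertex.

**Shape 4** — `<polygon>` regular polygon, stroke `#000000` → engrave (S397, F3261). Machine vertices: (29.854,83.010) → (54.541,163.219) → (111.661,101.735) → (29.854,83.010). Closed: final G1 returns to the first vertex.

**Shape 5** — `<path>` closed polygon, stroke `#000000` → engrave (S397, F3261). Machine vertices: (46.967,27.603) → (151.146,47.617) → (15.486,11.631) → (53.714,54.697) → (58.998,186.081) → (46.967,27.603). Closed: final G1 returns to the first vertex.

**Shape 6** — `<path>` quadratic bezier, stroke `#000000` → engrave (S397, F3261). Control points (SVG): P0=(21.990,99.743), P1=(73.614,51.544), P2=(91.416,43.110); sampled at t=k/5. Machine vertices: (21.990,92.119) → (41.287,109.808) → (57.878,124.316) → (71.763,135.642) → (82.942,143.788) → (91.416,148.752). Open path.

G21
G90
G0 X54.573 Y20.849
M3 S397
G1 X55.031 Y49.610 F3261
G1 X82.526 Y58.062
G1 X99.061 Y34.524
G1 X81.785 Y11.525
G1 X54.573 Y20.849
G0 X51.346 Y57.762
M3 S397
G1 X47.214 Y70.480 F3261
G1 X36.395 Y78.340
G1 X23.023 Y78.340
G1 X12.204 Y70.480
G1 X8.072 Y57.762
G1 X12.204 Y45.044
G1 X23.023 Y37.184
G1 X36.395 Y37.184
G1 X47.214 Y45.044
G1 X51.346 Y57.762
G0 X30.628 Y187.847
M3 S397
G1 X107.422 Y187.847 F3261
G1 X107.422 Y107.564
G1 X30.628 Y107.564
G1 X30.628 Y187.847
G0 X29.854 Y83.010
M3 S397
G1 X54.541 Y163.219 F3261
G1 X111.661 Y101.735
G1 X29.854 Y83.010
G0 X46.967 Y27.603
M3 S397
G1 X151.146 Y47.617 F3261
G1 X15.486 Y11.631
G1 X53.714 Y54.697
G1 X58.998 Y186.081
G1 X46.967 Y27.603
G0 X21.990 Y92.119
M3 S397
G1 X41.287 Y109.808 F3261
G1 X57.878 Y124.316
G1 X71.763 Y135.642
G1 X82.942 Y143.788
G1 X91.416 Y148.752
M5
G0 X0.000 Y0.000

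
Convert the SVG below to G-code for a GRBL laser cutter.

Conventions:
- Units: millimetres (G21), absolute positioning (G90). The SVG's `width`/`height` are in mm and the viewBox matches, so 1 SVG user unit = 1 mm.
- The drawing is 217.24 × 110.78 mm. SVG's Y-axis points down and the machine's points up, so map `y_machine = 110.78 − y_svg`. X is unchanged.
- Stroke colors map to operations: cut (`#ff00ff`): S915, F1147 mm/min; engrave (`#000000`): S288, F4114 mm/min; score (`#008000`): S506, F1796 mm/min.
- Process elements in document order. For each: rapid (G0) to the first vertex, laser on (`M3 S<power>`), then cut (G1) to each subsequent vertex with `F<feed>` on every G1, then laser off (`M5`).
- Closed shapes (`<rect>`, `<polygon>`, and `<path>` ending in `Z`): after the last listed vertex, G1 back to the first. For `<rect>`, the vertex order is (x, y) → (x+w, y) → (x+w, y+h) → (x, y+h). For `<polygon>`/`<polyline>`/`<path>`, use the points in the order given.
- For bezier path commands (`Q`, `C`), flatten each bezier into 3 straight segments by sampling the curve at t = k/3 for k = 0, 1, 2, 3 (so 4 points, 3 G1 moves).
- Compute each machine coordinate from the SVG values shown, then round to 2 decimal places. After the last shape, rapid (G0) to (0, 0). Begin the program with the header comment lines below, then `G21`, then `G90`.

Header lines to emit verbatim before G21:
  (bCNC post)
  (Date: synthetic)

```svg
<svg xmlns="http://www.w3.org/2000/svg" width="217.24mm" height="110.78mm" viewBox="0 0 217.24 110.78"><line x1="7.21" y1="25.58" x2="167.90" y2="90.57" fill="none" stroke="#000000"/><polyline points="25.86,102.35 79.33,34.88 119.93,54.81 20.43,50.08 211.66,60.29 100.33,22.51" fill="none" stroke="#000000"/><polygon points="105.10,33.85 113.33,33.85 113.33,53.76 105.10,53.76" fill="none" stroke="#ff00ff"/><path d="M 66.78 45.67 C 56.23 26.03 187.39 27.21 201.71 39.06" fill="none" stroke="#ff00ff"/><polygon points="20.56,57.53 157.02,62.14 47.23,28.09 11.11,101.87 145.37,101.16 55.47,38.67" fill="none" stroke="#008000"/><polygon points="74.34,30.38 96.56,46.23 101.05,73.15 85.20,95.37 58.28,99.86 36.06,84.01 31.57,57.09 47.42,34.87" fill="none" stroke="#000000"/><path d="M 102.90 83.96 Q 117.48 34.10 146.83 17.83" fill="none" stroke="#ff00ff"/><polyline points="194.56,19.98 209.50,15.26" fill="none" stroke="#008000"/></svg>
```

(bCNC post)
(Date: synthetic)
G21
G90
G0 X7.21 Y85.20
M3 S288
G1 X167.90 Y20.21 F4114
M5
G0 X25.86 Y8.43
M3 S288
G1 X79.33 Y75.90 F4114
G1 X119.93 Y55.97 F4114
G1 X20.43 Y60.70 F4114
G1 X211.66 Y50.49 F4114
G1 X100.33 Y88.27 F4114
M5
G0 X105.10 Y76.93
M3 S915
G1 X113.33 Y76.93 F1147
G1 X113.33 Y57.02 F1147
G1 X105.10 Y57.02 F1147
G1 X105.10 Y76.93 F1147
M5
G0 X66.78 Y65.11
M3 S915
G1 X93.89 Y78.19 F1147
G1 X158.02 Y79.64 F1147
G1 X201.71 Y71.72 F1147
M5
G0 X20.56 Y53.25
M3 S506
G1 X157.02 Y48.64 F1796
G1 X47.23 Y82.69 F1796
G1 X11.11 Y8.91 F1796
G1 X145.37 Y9.62 F1796
G1 X55.47 Y72.11 F1796
G1 X20.56 Y53.25 F1796
M5
G0 X74.34 Y80.40
M3 S288
G1 X96.56 Y64.55 F4114
G1 X101.05 Y37.63 F4114
G1 X85.20 Y15.41 F4114
G1 X58.28 Y10.92 F4114
G1 X36.06 Y26.77 F4114
G1 X31.57 Y53.69 F4114
G1 X47.42 Y75.91 F4114
G1 X74.34 Y80.40 F4114
M5
G0 X102.90 Y26.82
M3 S915
G1 X114.26 Y56.33 F1147
G1 X128.90 Y78.37 F1147
G1 X146.83 Y92.95 F1147
M5
G0 X194.56 Y90.80
M3 S506
G1 X209.50 Y95.52 F1796
M5
G0 X0.00 Y0.00

viewBox `0 0 217.24 110.78` with mm width/height → 1 unit = 1 mm. Flip: y_m = 110.78 − y_svg.

**Shape 1** — `<line>` line segment, stroke `#000000` → engrave (S288, F4114). Machine vertices: (7.21,85.20) → (167.90,20.21). Open path.

**Shape 2** — `<polyline>` open polyline, stroke `#000000` → engrave (S288, F4114). Machine vertices: (25.86,8.43) → (79.33,75.90) → (119.93,55.97) → (20.43,60.70) → (211.66,50.49) → (100.33,88.27). Open path.

**Shape 3** — `<polygon>` rectangle, stroke `#ff00ff` → cut (S915, F1147). Machine vertices: (105.10,76.93) → (113.33,76.93) → (113.33,57.02) → (105.10,57.02) → (105.10,76.93). Closed: final G1 returns to the first vertex.

**Shape 4** — `<path>` cubic bezier, stroke `#ff00ff` → cut (S915, F1147). Control points (SVG): P0=(66.78,45.67), P1=(56.23,26.03), P2=(187.39,27.21), P3=(201.71,39.06); sampled at t=k/3. Machine vertices: (66.78,65.11) → (93.89,78.19) → (158.02,79.64) → (201.71,71.72). Open path.

**Shape 5** — `<polygon>` closed polygon, stroke `#008000` → score (S506, F1796). Machine vertices: (20.56,53.25) → (157.02,48.64) → (47.23,82.69) → (11.11,8.91) → (145.37,9.62) → (55.47,72.11) → (20.56,53.25). Closed: final G1 returns to the first vertex.

**Shape 6** — `<polygon>` regular polygon, stroke `#000000` → engrave (S288, F4114). Machine vertices: (74.34,80.40) → (96.56,64.55) → (101.05,37.63) → (85.20,15.41) → (58.28,10.92) → (36.06,26.77) → (31.57,53.69) → (47.42,75.91) → (74.34,80.40). Closed: final G1 returns to the first vertex.

**Shape 7** — `<path>` quadratic bezier, stroke `#ff00ff` → cut (S915, F1147). Control points (SVG): P0=(102.90,83.96), P1=(117.48,34.10), P2=(146.83,17.83); sampled at t=k/3. Machine vertices: (102.90,26.82) → (114.26,56.33) → (128.90,78.37) → (146.83,92.95). Open path.

**Shape 8** — `<polyline>` line segment, stroke `#008000` → score (S506, F1796). Machine vertices: (194.56,90.80) → (209.50,95.52). Open path.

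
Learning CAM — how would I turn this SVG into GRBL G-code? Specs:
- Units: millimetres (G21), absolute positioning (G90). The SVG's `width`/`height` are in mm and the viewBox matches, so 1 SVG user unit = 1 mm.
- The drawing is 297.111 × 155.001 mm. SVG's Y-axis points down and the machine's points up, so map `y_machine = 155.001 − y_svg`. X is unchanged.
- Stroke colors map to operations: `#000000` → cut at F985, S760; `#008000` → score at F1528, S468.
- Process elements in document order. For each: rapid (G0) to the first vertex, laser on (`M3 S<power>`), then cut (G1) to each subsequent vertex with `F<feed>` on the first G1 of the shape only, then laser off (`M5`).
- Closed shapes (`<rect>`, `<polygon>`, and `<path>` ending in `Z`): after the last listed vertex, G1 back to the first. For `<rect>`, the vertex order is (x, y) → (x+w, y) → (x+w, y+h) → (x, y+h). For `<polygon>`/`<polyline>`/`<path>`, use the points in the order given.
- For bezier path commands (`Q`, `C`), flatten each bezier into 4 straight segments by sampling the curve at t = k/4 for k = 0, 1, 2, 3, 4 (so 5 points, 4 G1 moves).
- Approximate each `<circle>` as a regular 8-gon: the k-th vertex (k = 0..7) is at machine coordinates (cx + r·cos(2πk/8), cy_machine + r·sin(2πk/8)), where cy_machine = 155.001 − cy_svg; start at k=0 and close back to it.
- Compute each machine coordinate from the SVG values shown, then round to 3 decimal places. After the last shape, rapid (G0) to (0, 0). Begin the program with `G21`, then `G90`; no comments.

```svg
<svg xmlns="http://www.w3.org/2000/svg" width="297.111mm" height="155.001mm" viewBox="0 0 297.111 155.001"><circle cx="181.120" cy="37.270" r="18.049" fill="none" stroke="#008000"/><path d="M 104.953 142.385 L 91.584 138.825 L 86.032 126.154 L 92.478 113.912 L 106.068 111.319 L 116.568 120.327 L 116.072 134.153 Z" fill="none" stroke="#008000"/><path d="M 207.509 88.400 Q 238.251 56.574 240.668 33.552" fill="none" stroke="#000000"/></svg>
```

G21
G90
G0 X199.169 Y117.731
M3 S468
G1 X193.883 Y130.494 F1528
G1 X181.120 Y135.780
G1 X168.357 Y130.494
G1 X163.071 Y117.731
G1 X168.357 Y104.968
G1 X181.120 Y99.682
G1 X193.883 Y104.968
G1 X199.169 Y117.731
M5
G0 X104.953 Y12.616
M3 S468
G1 X91.584 Y16.176 F1528
G1 X86.032 Y28.847
G1 X92.478 Y41.089
G1 X106.068 Y43.682
G1 X116.568 Y34.674
G1 X116.072 Y20.848
G1 X104.953 Y12.616
M5
G0 X207.509 Y66.601
M3 S760
G1 X221.110 Y81.964 F985
G1 X231.170 Y96.226
G1 X237.689 Y109.388
G1 X240.668 Y121.449
M5
G0 X0.000 Y0.000

Since the viewBox matches the mm dimensions, user units are millimetres directly. The only transform is the Y-flip y_m = 155.001 − y_svg.

Shape 1 is a circle drawn with `<circle>`. Its stroke #008000 means score at S468, F1528. After flipping Y the toolpath is (199.169,117.731) → (193.883,130.494) → (181.120,135.780) → (168.357,130.494) → (163.071,117.731) → (168.357,104.968) → (181.120,99.682) → (193.883,104.968) → (199.169,117.731), returning to the start.

Shape 2 is a regular polygon drawn with `<path>`. Its stroke #008000 means score at S468, F1528. After flipping Y the toolpath is (104.953,12.616) → (91.584,16.176) → (86.032,28.847) → (92.478,41.089) → (106.068,43.682) → (116.568,34.674) → (116.072,20.848) → (104.953,12.616), returning to the start.

Shape 3 is a quadratic bezier drawn with `<path>`. Its stroke #000000 means cut at S760, F985. After flipping Y the toolpath is (207.509,66.601) → (221.110,81.964) → (231.170,96.226) → (237.689,109.388) → (240.668,121.449).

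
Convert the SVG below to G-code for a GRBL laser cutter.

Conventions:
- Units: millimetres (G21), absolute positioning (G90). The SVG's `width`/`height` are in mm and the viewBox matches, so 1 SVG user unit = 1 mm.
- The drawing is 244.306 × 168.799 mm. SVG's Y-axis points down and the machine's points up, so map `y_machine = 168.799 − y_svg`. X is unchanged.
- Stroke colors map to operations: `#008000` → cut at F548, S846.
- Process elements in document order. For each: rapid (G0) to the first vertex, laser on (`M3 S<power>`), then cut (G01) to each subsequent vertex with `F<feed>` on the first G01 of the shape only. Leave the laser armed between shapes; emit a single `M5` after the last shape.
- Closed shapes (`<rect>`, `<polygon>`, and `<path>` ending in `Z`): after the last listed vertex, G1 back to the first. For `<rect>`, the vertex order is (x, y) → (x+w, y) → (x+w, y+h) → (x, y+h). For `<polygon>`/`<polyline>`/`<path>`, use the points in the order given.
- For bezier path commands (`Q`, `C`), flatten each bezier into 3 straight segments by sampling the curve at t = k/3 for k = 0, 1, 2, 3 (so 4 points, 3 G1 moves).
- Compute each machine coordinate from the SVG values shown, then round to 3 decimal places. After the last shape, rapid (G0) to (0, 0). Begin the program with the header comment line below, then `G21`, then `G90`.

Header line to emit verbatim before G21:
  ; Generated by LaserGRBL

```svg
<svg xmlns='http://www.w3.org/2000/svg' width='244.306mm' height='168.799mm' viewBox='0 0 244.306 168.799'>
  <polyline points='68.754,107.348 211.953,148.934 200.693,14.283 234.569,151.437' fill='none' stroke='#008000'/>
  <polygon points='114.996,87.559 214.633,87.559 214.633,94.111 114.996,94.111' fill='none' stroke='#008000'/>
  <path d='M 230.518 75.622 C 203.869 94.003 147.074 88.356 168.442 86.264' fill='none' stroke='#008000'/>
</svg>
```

Since the viewBox matches the mm dimensions, user units are millimetres directly. The only transform is the Y-flip y_m = 168.799 − y_svg.

Shape 1 is a open polyline drawn with `<polyline>`. Its stroke #008000 means cut at S846, F548. After flipping Y the toolpath is (68.754,61.451) → (211.953,19.865) → (200.693,154.516) → (234.569,17.362).

Shape 2 is a rectangle drawn with `<polygon>`. Its stroke #008000 means cut at S846, F548. After flipping Y the toolpath is (114.996,81.240) → (214.633,81.240) → (214.633,74.688) → (114.996,74.688) → (114.996,81.240), returning to the start.

Shape 3 is a cubic bezier drawn with `<path>`. Its stroke #008000 means cut at S846, F548. After flipping Y the toolpath is (230.518,93.177) → (197.832,81.784) → (169.117,80.280) → (168.442,82.535).

; Generated by LaserGRBL
G21
G90
G0 X68.754 Y61.451
M3 S846
G01 X211.953 Y19.865 F548
G01 X200.693 Y154.516
G01 X234.569 Y17.362
G0 X114.996 Y81.240
M3 S846
G01 X214.633 Y81.240 F548
G01 X214.633 Y74.688
G01 X114.996 Y74.688
G01 X114.996 Y81.240
G0 X230.518 Y93.177
M3 S846
G01 X197.832 Y81.784 F548
G01 X169.117 Y80.280
G01 X168.442 Y82.535
M5
G0 X0.000 Y0.000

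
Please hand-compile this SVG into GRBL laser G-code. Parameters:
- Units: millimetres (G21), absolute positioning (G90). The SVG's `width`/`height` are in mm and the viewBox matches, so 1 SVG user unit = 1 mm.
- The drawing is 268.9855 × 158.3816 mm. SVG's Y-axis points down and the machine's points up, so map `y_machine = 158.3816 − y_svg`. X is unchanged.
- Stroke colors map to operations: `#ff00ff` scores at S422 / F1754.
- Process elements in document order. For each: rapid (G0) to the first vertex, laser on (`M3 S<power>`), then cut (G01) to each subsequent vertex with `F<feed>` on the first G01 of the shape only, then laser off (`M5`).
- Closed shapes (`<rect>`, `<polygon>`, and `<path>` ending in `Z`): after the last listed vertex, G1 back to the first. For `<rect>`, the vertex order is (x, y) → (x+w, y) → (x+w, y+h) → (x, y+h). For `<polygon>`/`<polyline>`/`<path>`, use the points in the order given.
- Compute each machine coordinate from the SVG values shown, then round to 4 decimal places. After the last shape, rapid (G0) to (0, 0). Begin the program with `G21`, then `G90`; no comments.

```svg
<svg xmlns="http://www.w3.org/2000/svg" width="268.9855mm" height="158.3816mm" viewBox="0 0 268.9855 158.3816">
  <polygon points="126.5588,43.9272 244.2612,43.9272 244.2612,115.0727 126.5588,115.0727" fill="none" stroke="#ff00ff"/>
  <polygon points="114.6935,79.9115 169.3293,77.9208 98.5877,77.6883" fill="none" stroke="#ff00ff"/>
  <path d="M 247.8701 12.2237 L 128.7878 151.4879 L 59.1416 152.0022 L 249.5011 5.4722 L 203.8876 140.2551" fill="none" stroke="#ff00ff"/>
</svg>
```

1 u = 1 mm; y_m = 158.3816 − y.

[1] `<polygon>` rectangle, #ff00ff→score S422 F1754: (126.5588,114.4544) → (244.2612,114.4544) → (244.2612,43.3089) → (126.5588,43.3089) → (126.5588,114.4544) (closed)

[2] `<polygon>` closed polygon, #ff00ff→score S422 F1754: (114.6935,78.4701) → (169.3293,80.4608) → (98.5877,80.6933) → (114.6935,78.4701) (closed)

[3] `<path>` open polyline, #ff00ff→score S422 F1754: (247.8701,146.1579) → (128.7878,6.8937) → (59.1416,6.3794) → (249.5011,152.9094) → (203.8876,18.1265)

G21
G90
G0 X126.5588 Y114.4544
M3 S422
G01 X244.2612 Y114.4544 F1754
G01 X244.2612 Y43.3089
G01 X126.5588 Y43.3089
G01 X126.5588 Y114.4544
M5
G0 X114.6935 Y78.4701
M3 S422
G01 X169.3293 Y80.4608 F1754
G01 X98.5877 Y80.6933
G01 X114.6935 Y78.4701
M5
G0 X247.8701 Y146.1579
M3 S422
G01 X128.7878 Y6.8937 F1754
G01 X59.1416 Y6.3794
G01 X249.5011 Y152.9094
G01 X203.8876 Y18.1265
M5
G0 X0.0000 Y0.0000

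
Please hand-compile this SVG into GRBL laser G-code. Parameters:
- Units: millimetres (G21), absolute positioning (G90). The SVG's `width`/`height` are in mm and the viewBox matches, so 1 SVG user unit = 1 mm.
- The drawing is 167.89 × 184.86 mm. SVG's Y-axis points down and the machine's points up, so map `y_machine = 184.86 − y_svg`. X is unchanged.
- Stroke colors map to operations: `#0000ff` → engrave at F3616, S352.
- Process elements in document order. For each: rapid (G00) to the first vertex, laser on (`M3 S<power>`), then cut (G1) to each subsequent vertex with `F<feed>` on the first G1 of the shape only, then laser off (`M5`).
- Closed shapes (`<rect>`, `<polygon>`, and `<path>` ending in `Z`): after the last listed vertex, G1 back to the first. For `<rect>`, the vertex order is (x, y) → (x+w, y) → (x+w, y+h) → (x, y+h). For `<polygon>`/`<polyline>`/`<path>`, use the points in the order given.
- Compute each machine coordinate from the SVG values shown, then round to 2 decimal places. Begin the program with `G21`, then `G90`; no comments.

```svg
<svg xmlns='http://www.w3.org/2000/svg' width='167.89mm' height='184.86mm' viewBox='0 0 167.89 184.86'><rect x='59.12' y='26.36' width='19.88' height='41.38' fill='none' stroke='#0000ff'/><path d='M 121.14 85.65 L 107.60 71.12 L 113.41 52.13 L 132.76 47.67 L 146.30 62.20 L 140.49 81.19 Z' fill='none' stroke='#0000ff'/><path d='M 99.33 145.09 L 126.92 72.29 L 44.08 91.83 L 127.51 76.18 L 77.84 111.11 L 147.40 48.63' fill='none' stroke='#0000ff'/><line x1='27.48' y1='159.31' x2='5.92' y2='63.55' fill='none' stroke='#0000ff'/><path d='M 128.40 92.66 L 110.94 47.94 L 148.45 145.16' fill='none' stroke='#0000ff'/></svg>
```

G21
G90
G00 X59.12 Y158.50
M3 S352
G1 X79.00 Y158.50 F3616
G1 X79.00 Y117.12
G1 X59.12 Y117.12
G1 X59.12 Y158.50
M5
G00 X121.14 Y99.21
M3 S352
G1 X107.60 Y113.74 F3616
G1 X113.41 Y132.73
G1 X132.76 Y137.19
G1 X146.30 Y122.66
G1 X140.49 Y103.67
G1 X121.14 Y99.21
M5
G00 X99.33 Y39.77
M3 S352
G1 X126.92 Y112.57 F3616
G1 X44.08 Y93.03
G1 X127.51 Y108.68
G1 X77.84 Y73.75
G1 X147.40 Y136.23
M5
G00 X27.48 Y25.55
M3 S352
G1 X5.92 Y121.31 F3616
M5
G00 X128.40 Y92.20
M3 S352
G1 X110.94 Y136.92 F3616
G1 X148.45 Y39.70
M5

1 u = 1 mm; y_m = 184.86 − y.

[1] `<rect>` rectangle, #0000ff→engrave S352 F3616: (59.12,158.50) → (79.00,158.50) → (79.00,117.12) → (59.12,117.12) → (59.12,158.50) (closed)

[2] `<path>` regular polygon, #0000ff→engrave S352 F3616: (121.14,99.21) → (107.60,113.74) → (113.41,132.73) → (132.76,137.19) → (146.30,122.66) → (140.49,103.67) → (121.14,99.21) (closed)

[3] `<path>` open polyline, #0000ff→engrave S352 F3616: (99.33,39.77) → (126.92,112.57) → (44.08,93.03) → (127.51,108.68) → (77.84,73.75) → (147.40,136.23)

[4] `<line>` line segment, #0000ff→engrave S352 F3616: (27.48,25.55) → (5.92,121.31)

[5] `<path>` open polyline, #0000ff→engrave S352 F3616: (128.40,92.20) → (110.94,136.92) → (148.45,39.70)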